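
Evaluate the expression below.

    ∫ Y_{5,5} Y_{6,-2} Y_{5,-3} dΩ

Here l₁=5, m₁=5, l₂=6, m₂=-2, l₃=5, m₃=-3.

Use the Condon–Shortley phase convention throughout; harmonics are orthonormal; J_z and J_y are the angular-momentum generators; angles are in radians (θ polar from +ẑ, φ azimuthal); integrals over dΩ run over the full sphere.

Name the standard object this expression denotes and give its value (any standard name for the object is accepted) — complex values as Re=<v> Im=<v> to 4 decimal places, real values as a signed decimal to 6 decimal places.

This is a Gaunt coefficient — the integral of a triple product of spherical harmonics over the sphere.
m-sum 0 ✓  L=16 even ✓  1≤5≤11 ✓
Π(2lᵢ+1) = 11×13×11 = 1573
triangle coeff Δ(5,6,5) = 1/28588560
Σ_t [1,5]: t=1:−1/345600 t=2:+1/13824 t=3:−1/5184 t=4:+1/13824 t=5:−1/345600 = -7/129600
(3j)²=80/7293 [(5 6 5; 0 0 0)], sign=+1
Σ_t [0,0]: t=0:+1/829440 = 1/829440
(3j)²=35/2431 [(5 6 5; 5 -2 -3)], sign=+1
⇒ 4πI² = 2800/11271
I = (+1)√(2800/11271/(4π)) = 0.14060244

Gaunt coefficient, +0.140602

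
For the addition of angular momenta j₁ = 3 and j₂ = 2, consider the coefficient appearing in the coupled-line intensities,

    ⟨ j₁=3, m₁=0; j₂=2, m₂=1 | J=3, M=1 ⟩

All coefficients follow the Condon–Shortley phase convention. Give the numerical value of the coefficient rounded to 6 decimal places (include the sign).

j₁+j₂−J=2  J+j₁−j₂=4  J−j₁+j₂=2  j₁+j₂+J+1=9
(j₁±m₁, j₂±m₂, J±M) = (3,3,3,1,4,2)
P² = 96/5
sum k=1..2:
  [1] −1/8 = -1/8
  [2] +1/12 = 1/12
S = -1/24
C² = P²·S² = 1/30 ; C = -0.182574

-0.182574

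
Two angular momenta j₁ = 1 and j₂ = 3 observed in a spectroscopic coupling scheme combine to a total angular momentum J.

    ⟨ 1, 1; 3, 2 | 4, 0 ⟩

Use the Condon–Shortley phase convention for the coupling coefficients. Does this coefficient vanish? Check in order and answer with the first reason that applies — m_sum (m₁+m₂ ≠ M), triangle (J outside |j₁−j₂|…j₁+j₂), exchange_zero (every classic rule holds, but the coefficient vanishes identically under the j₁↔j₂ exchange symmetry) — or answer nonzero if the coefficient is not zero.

m-sum: m₁+m₂ = 1+2 = 3, M = 0  ✗ ⇒ coefficient is 0

m_sum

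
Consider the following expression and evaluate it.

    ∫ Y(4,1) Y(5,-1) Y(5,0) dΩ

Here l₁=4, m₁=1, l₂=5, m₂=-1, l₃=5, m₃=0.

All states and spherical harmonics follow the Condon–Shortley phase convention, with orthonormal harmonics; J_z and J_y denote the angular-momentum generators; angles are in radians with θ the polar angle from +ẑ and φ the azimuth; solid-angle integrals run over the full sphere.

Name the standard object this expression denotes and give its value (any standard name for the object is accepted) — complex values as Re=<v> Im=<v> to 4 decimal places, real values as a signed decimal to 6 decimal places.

This is a Gaunt coefficient — the integral of a triple product of spherical harmonics over the sphere.
Checks pass: Σm=0; 14 even; l₃=5∈[1,9].
(2·4+1)(2·5+1)(2·5+1) = 1089
Δ: 4! 4! 6! / 15! → 1/3153150
sum: t=0:+1/69120 t=1:−1/1728 t=2:+1/576 t=3:−1/1728 t=4:+1/69120 = 7/11520
3j²(4 5 5; 0 0 0) = Δ·Π!·Σ² = 2/143  (sign -1)
sum: t=0:+1/6912 t=1:−1/864 t=2:+1/1152 t=3:−1/17280 = -7/34560
3j²(4 5 5; 1 -1 0) = Δ·Π!·Σ² = 1/429  (sign +1)
combine: 4πI² = 1089·2/143·1/429 = 6/169
take √, sign -1: I = -0.05315295

Gaunt coefficient, -0.053153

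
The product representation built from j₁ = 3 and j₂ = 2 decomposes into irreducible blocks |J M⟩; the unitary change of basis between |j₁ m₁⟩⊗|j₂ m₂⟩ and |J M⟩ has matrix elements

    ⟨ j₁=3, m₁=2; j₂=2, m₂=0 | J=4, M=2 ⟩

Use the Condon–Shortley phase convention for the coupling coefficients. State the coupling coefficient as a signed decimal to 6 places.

j₁+j₂−J=1  J+j₁−j₂=5  J−j₁+j₂=3  j₁+j₂+J+1=10
(j₁±m₁, j₂±m₂, J±M) = (5,1,2,2,6,2)
P² = 8640/7
sum k=0..1:
  [0] +1/48 = 1/48
  [1] −1/240 = -1/240
S = 1/60
C² = P²·S² = 12/35 ; C = +0.585540

+√(12/35) ≈ +0.585540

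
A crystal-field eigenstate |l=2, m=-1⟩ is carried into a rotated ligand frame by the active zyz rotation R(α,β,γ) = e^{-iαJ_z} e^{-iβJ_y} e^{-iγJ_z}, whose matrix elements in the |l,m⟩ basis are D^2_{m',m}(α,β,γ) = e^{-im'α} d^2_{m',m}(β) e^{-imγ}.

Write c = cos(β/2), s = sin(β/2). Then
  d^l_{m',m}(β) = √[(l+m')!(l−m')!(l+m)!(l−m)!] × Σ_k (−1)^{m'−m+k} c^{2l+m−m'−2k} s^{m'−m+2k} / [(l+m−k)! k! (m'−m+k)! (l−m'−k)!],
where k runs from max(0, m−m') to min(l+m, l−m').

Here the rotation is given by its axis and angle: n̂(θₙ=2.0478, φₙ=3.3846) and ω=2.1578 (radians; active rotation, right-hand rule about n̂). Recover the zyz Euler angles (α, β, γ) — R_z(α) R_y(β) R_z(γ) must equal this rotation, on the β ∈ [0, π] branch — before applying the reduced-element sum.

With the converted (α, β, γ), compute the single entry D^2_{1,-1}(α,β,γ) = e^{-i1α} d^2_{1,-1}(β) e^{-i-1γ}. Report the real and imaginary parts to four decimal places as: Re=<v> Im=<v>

Re=-0.2967 Im=0.1568

Axis–angle → zyz. n̂ = (sinθₙcosφₙ, sinθₙsinφₙ, cosθₙ) = (-0.862273, -0.213763, -0.459119), ω = 2.1578.
R = I cosω + sinω [n̂]ₓ + (1−cosω) n̂n̂ᵀ gives
  R = [+0.601456, +0.668677, +0.437175; -0.095852, -0.482865, +0.870433; +0.793135, -0.565431, -0.226328]
β = atan2(√(R₁₃²+R₂₃²), R₃₃) = 1.799102; α = atan2(R₂₃, R₁₃) mod 2π = 1.105350; γ = atan2(R₃₂, −R₃₁) mod 2π = 3.760928
Split into d^2_{1,-1}(β=1.7991) × two z-phases.
With c≡cos(β/2)=0.621961 and s≡sin(β/2)=0.783048, N=[6·1·1·6]^{1/2}=6.000000
k∈{0,1} keeps every argument non-negative
  k=0: (−1)^2·6.0000/(2)·0.6220^2·0.7830^2 = +0.711582
  k=1: (−1)^3·6.0000/(6)·0.6220^0·0.7830^4 = -0.375970
d^2_{1,-1}(1.7991) = +0.711582 -0.375970 = +0.335612
Attach z-rotation phases: D = e^{-i(1)(1.1054)}·(+0.335612)·e^{-i(-1)(3.7609)} = -0.296748+0.156766i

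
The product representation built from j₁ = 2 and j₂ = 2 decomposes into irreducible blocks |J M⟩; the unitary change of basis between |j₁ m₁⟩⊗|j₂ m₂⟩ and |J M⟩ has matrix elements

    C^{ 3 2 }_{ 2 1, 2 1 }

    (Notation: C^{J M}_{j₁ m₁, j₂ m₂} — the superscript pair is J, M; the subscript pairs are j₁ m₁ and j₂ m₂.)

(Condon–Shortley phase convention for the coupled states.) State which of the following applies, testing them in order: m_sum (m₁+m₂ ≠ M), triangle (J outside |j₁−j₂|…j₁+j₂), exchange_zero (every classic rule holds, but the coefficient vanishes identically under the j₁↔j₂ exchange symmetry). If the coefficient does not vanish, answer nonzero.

exchange_zero

m-sum: m₁+m₂ = 1+1 = 2, M = 2  ✓
triangle: |j₁−j₂| = 0 ≤ J = 3 ≤ j₁+j₂ = 4  ✓
exchange: j₁=j₂ and m₁=m₂, and (−1)^(j₁+j₂−J) = (−1)^1 = −1 forces ⟨j₁m₁;j₂m₂|JM⟩ = −⟨j₂m₂;j₁m₁|JM⟩ = −⟨j₁m₁;j₂m₂|JM⟩ ⇒ the coefficient vanishes identically
Racah sum check: Σ_k collapses to 0 ⇒ CG = 0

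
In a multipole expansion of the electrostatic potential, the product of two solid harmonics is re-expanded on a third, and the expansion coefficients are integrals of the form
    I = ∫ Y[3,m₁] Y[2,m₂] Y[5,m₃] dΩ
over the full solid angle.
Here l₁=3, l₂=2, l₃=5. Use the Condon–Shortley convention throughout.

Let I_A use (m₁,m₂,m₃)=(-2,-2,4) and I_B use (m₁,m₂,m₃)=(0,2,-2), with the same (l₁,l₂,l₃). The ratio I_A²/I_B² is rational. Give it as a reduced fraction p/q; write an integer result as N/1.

18/5

Shared (l₁,l₂,l₃)=(3,2,5): N and (l;000)² cancel in I_A²/I_B².
A: Δ = 0!·6!·4!/11! = 1/2310; Racah Σ t=0..0: t=0:+1/2880 = 1/2880; ⇒ 3j(3 2 5; -2 -2 4)² = 3/55, sgn -1
B: Δ = 0!·6!·4!/11! = 1/2310; Racah Σ t=0..0: t=0:+1/864 = 1/864; ⇒ 3j(3 2 5; 0 2 -2)² = 1/66, sgn -1
I_A²/I_B² = (3/55)/(1/66) = 18/5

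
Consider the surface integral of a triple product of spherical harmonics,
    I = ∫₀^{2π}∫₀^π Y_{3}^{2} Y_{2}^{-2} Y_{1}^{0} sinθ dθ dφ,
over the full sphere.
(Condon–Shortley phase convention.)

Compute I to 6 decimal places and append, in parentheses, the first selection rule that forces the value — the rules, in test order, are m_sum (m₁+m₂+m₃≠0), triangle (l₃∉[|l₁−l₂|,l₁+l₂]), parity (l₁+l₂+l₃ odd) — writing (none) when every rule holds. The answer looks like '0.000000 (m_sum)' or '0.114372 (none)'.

m-sum 0 ✓  L=6 even ✓  1≤1≤5 ✓
Π(2lᵢ+1) = 7×5×3 = 105
triangle coeff Δ(3,2,1) = 1/105
Σ_t [2,2]: t=2:+1/4 = 1/4
(3j)²=3/35 [(3 2 1; 0 0 0)], sign=-1
Σ_t [0,0]: t=0:+1/24 = 1/24
(3j)²=1/21 [(3 2 1; 2 -2 0)], sign=-1
⇒ 4πI² = 3/7
I = (+1)√(3/7/(4π)) = 0.18467439
No selection rule forces the value: the integral is nonzero (none).

0.184674 (none)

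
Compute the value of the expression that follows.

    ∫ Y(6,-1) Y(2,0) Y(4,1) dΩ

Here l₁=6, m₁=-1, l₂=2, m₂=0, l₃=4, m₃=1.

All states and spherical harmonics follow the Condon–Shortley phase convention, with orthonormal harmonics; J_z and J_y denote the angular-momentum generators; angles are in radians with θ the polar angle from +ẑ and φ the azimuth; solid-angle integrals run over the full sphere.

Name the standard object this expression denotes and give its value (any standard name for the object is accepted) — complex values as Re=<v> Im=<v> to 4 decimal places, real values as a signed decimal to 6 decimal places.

Gaunt coefficient, -0.230476

This is a Gaunt coefficient — the integral of a triple product of spherical harmonics over the sphere.
Rules hold: Σm=0, L=12 even, 4≤4≤8.
N = 13·5·9 = 585
Δ = 4!·8!·0!/13! = 1/6435
Racah Σ t=2..2: t=2:+1/2304 = 1/2304
⇒ 3j(6 2 4; 0 0 0)² = 5/143, sgn +1
Racah Σ t=2..2: t=2:+1/2880 = 1/2880
⇒ 3j(6 2 4; -1 0 1)² = 14/429, sgn -1
4πI² = N·(3j₀)²·(3jₘ)² = 1050/1573
I = -1·√(0.667514/4π) = -0.23047581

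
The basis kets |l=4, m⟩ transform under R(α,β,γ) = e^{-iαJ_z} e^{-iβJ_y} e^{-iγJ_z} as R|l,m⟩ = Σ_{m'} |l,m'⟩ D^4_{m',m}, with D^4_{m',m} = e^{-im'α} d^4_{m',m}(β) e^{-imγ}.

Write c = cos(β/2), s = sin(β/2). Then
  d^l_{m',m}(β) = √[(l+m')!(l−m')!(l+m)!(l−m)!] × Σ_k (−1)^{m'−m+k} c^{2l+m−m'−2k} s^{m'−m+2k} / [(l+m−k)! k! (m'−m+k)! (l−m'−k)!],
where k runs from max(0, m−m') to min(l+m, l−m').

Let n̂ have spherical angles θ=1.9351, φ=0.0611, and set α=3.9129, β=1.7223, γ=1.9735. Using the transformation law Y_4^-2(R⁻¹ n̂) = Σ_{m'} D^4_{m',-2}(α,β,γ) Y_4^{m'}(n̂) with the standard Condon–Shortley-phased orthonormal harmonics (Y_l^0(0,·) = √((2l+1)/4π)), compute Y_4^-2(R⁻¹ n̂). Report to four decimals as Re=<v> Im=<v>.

Re=-0.1884 Im=0.3243

Need the full column D^4_{m',-2} for m'=−4..4 at α=3.9129, β=1.7223, γ=1.9735.
cos(β/2)=0.651566, sin(β/2)=0.758592
d^4_{-4,-2}: single k=2 term ⇒ +0.232994;  D = +0.170631+0.158655i
d^4_{-3,-2}: k∈[1..2] ⇒ +0.141507 -0.575441 = -0.433934;  D = +0.433827-0.009660i
d^4_{-2,-2}: k∈[0..2] ⇒ +0.032484 -0.528380 +0.895277 = +0.399380;  D = +0.280087-0.284703i
d^4_{-1,-2}: k∈[0..2] ⇒ -0.160454 +1.087482 -0.982724 = -0.055696;  D = +0.000330-0.055695i
d^4_{0,-2}: k∈[0..2] ⇒ +0.417721 -1.509928 +0.767517 = -0.324689;  D = +0.224950+0.234138i
d^4_{1,-2}: k∈[0..2] ⇒ -0.724988 +1.474086 -0.399626 = +0.349472;  D = +0.349269+0.011915i
d^4_{2,-2}: k∈[0..2] ⇒ +0.895277 -0.970841 +0.109665 = +0.034101;  D = -0.025246+0.022923i
d^4_{3,-2}: k∈[0..1] ⇒ -0.780013 +0.352437 = -0.427576;  D = -0.026613+0.426747i
d^4_{4,-2}: single k=0 term ⇒ +0.428101;  D = +0.278734+0.324927i
Y_4^{m'}(θ=1.9351,φ=0.0611) and Σ D·Y over m':
  (+0.1706+0.1587i)·(+0.3273-0.0816i)  (+0.4338-0.0097i)·(-0.3577+0.0663i)  (+0.2801-0.2847i)·(-0.0323+0.0040i)  (+0.0003-0.0557i)·(+0.3319-0.0203i)  (+0.2250+0.2341i)·(-0.0259+0.0000i)  (+0.3493+0.0119i)·(-0.3319-0.0203i)  (-0.0252+0.0229i)·(-0.0323-0.0040i)  (-0.0266+0.4267i)·(+0.3577+0.0663i)  (+0.2787+0.3249i)·(+0.3273+0.0816i)
Y_4^-2(R⁻¹ n̂) = -0.188392+0.324268i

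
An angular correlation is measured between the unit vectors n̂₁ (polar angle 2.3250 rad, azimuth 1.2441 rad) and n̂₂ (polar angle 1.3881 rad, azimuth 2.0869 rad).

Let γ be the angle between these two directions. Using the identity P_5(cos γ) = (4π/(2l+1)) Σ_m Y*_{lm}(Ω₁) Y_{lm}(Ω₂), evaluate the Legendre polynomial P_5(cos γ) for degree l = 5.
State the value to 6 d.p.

Summing Y*_{l m}(θ₁,φ₁)·Y_{l m}(θ₂,φ₂) over m ∈ [−5, 5]; prefactor 4π/(2·5+1) = 1.142397:
  term(m=-5) = -0.019470+0.035777i   from Y*(Ω₁)=+0.095253-0.005979i, Y(Ω₂)=-0.227085+0.361343i
  term(m=-4) = +0.068845-0.016091i   from Y*(Ω₁)=-0.073992+0.273720i, Y(Ω₂)=-0.118143-0.219578i
  term(m=-3) = +0.081535+0.057375i   from Y*(Ω₁)=-0.358100-0.240135i, Y(Ω₂)=-0.231174-0.005199i
  term(m=-2) = -0.007699-0.066770i   from Y*(Ω₁)=+0.198941-0.152304i, Y(Ω₂)=+0.137598-0.230284i
  term(m=-1) = -0.025999+0.029170i   from Y*(Ω₁)=-0.071001-0.209542i, Y(Ω₂)=-0.087158-0.153610i
  term(m=+0) = +0.086190+0.000000i   from Y*(Ω₁)=+0.317950-0.000000i, Y(Ω₂)=+0.271080+0.000000i
  term(m=+1) = -0.025999-0.029170i   from Y*(Ω₁)=+0.071001-0.209542i, Y(Ω₂)=+0.087158-0.153610i
  term(m=+2) = -0.007699+0.066770i   from Y*(Ω₁)=+0.198941+0.152304i, Y(Ω₂)=+0.137598+0.230284i
  term(m=+3) = +0.081535-0.057375i   from Y*(Ω₁)=+0.358100-0.240135i, Y(Ω₂)=+0.231174-0.005199i
  term(m=+4) = +0.068845+0.016091i   from Y*(Ω₁)=-0.073992-0.273720i, Y(Ω₂)=-0.118143+0.219578i
  term(m=+5) = -0.019470-0.035777i   from Y*(Ω₁)=-0.095253-0.005979i, Y(Ω₂)=+0.227085+0.361343i
Accumulated sum +0.280611+0.000000i; after 4π/(2l+1) scaling, +0.320570+0.000000i ⇒ P_5 = 0.320570

0.320570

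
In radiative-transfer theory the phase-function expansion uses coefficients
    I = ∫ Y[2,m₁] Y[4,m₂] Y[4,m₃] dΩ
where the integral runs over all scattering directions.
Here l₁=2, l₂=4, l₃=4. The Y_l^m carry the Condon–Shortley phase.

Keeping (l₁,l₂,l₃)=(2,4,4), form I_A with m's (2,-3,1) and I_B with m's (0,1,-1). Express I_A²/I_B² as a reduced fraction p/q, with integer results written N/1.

378/289

Same 2,4,4: normalisation and zero-m 3j drop out of the ratio.
A: Δ: 2! 2! 6! / 11! → 1/13860; sum: t=0:+1/480 = 1/480; 3j²(2 4 4; 2 -3 1) = Δ·Π!·Σ² = 3/110  (sign -1)
B: Δ: 2! 2! 6! / 11! → 1/13860; sum: t=0:+1/480 t=1:−1/48 t=2:+1/144 = -17/1440; 3j²(2 4 4; 0 1 -1) = Δ·Π!·Σ² = 289/13860  (sign +1)
I_A²/I_B² = (3/110)/(289/13860) = 378/289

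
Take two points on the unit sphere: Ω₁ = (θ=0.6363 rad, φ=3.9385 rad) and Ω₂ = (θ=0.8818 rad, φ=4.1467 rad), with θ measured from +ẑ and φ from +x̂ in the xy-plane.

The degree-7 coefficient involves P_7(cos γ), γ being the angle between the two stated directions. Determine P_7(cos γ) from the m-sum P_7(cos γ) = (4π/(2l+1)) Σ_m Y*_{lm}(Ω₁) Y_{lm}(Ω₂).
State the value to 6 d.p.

0.152282

Term-by-term m-sum for l=7 (normalisation 4π/15 = 0.837758):
  m=-7: (-0.00996 + 0.00848j) × (-0.05959 + 0.05580j) = 0.00012 - 0.00106j  (running Σ = 0.00012 - 0.00106j)
  m=-6: (0.00457 - 0.06609j) × (0.24360 + 0.06286j) = 0.00527 - 0.01581j  (running Σ = 0.00539 - 0.01687j)
  m=-5: (0.13401 + 0.15039j) × (-0.13177 - 0.40695j) = 0.04354 - 0.07435j  (running Σ = 0.04893 - 0.09123j)
  m=-4: (-0.39769 - 0.01832j) × (-0.23825 + 0.28751j) = 0.10001 - 0.10998j  (running Σ = 0.14895 - 0.20120j)
  m=-3: (0.34192 - 0.31908j) × (-0.01587 - 0.00202j) = -0.00607 + 0.00438j  (running Σ = 0.14288 - 0.19683j)
  m=-2: (-0.00377 + 0.16363j) × (0.15377 + 0.32712j) = -0.05411 + 0.02393j  (running Σ = 0.08877 - 0.17290j)
  m=-1: (0.23025 + 0.23561j) × (0.07861 - 0.12381j) = 0.04727 - 0.00999j  (running Σ = 0.13604 - 0.18288j)
  m=0: (-0.27989 + 0.00000j) × (0.32266 + 0.00000j) = -0.09031 + 0.00000j  (running Σ = 0.04573 - 0.18288j)
  m=1: (-0.23025 + 0.23561j) × (-0.07861 - 0.12381j) = 0.04727 + 0.00999j  (running Σ = 0.09300 - 0.17290j)
  m=2: (-0.00377 - 0.16363j) × (0.15377 - 0.32712j) = -0.05411 - 0.02393j  (running Σ = 0.03890 - 0.19683j)
  m=3: (-0.34192 - 0.31908j) × (0.01587 - 0.00202j) = -0.00607 - 0.00438j  (running Σ = 0.03283 - 0.20120j)
  m=4: (-0.39769 + 0.01832j) × (-0.23825 - 0.28751j) = 0.10001 + 0.10998j  (running Σ = 0.13284 - 0.09123j)
  m=5: (-0.13401 + 0.15039j) × (0.13177 - 0.40695j) = 0.04354 + 0.07435j  (running Σ = 0.17638 - 0.01687j)
  m=6: (0.00457 + 0.06609j) × (0.24360 - 0.06286j) = 0.00527 + 0.01581j  (running Σ = 0.18165 - 0.00106j)
  m=7: (0.00996 + 0.00848j) × (0.05959 + 0.05580j) = 0.00012 + 0.00106j  (running Σ = 0.18177 - 0.00000j)
Accumulated sum 0.18177 - 0.00000j; after 4π/(2l+1) scaling, 0.15228 - 0.00000j ⇒ P_7 = 0.152282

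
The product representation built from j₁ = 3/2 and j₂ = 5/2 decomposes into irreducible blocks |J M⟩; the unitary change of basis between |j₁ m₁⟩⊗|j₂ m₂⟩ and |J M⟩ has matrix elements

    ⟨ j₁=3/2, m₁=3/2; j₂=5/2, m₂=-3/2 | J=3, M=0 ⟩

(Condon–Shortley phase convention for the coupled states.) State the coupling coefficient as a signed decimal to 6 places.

j₁+j₂−J=1  J+j₁−j₂=2  J−j₁+j₂=4  j₁+j₂+J+1=8
(j₁±m₁, j₂±m₂, J±M) = (3,0,1,4,3,3)
P² = 216/5
sum k=0..0:
  [0] +1/12 = 1/12
S = 1/12
C² = P²·S² = 3/10 ; C = +0.547723

+√(3/10) = +0.547723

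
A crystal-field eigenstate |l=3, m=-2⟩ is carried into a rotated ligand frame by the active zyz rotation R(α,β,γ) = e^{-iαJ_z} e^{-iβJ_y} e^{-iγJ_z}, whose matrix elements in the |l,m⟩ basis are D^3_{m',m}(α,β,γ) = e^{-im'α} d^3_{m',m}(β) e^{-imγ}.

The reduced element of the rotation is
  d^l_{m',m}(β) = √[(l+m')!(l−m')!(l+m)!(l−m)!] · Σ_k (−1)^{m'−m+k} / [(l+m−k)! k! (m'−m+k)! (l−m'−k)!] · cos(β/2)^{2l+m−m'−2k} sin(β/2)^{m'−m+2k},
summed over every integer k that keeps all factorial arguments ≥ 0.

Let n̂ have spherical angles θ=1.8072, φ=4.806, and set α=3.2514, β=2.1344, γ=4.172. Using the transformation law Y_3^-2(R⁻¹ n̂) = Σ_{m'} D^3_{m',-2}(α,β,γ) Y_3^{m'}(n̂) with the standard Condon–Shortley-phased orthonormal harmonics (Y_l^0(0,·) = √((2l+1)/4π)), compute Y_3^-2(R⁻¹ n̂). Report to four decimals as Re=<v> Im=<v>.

Re=0.1065 Im=-0.0889

Need the full column D^3_{m',-2} for m'=−3..3 at α=3.2514, β=2.1344, γ=4.1720.
cos(β/2)=0.482579, sin(β/2)=0.875853
d^3_{-3,-2}: single k=1 term ⇒ +0.056150;  D = +0.041032-0.038329i
d^3_{-2,-2}: k∈[0..1] ⇒ +0.012630 -0.208020 = -0.195389;  D = +0.127307-0.148223i
d^3_{-1,-2}: k∈[0..1] ⇒ -0.072489 +0.477559 = +0.405070;  D = +0.228662-0.334359i
d^3_{0,-2}: k∈[0..1] ⇒ +0.227874 -0.750621 = -0.522747;  D = +0.246027-0.461233i
d^3_{1,-2}: k∈[0..1] ⇒ -0.477559 +0.786545 = +0.308986;  D = +0.114670-0.286920i
d^3_{2,-2}: k∈[0..1] ⇒ +0.685220 -0.451426 = +0.233794;  D = -0.062451+0.225299i
d^3_{3,-2}: single k=0 term ⇒ -0.609255;  D = -0.097424+0.601415i
Y_3^{m'}(θ=1.8072,φ=4.806) and Σ D·Y over m':
  (+0.0410-0.0383i)·(-0.1063-0.3684i)  (+0.1273-0.1482i)·(+0.2223-0.0421i)  (+0.2287-0.3344i)·(-0.0213-0.2270i)  (+0.2460-0.4612i)·(+0.2382+0.0000i)  (+0.1147-0.2869i)·(+0.0213-0.2270i)  (-0.0625+0.2253i)·(+0.2223+0.0421i)  (-0.0974+0.6014i)·(+0.1063-0.3684i)
Y_3^-2(R⁻¹ n̂) = +0.106528-0.088923i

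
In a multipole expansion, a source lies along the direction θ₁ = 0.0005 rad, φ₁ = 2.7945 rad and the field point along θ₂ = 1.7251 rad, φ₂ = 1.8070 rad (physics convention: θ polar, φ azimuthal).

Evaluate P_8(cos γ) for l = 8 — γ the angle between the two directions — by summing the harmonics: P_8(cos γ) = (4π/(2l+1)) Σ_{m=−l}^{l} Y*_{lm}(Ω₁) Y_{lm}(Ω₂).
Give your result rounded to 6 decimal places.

0.070525

Expand P_8 via completeness: Σ_{m} conj(Y_{8,m}) at Ω₁ times Y_{8,m} at Ω₂ —
  m=-8: Y*=-0.00000 - 0.00000j  Y=-0.14683 - 0.44482j  product -0.00000 + 0.00000j
  m=-7: Y*=0.00000 + 0.00000j  Y=-0.29044 + 0.02405j  product -0.00000 - 0.00000j
  m=-6: Y*=-0.00000 - 0.00000j  Y=0.03461 - 0.22356j  product -0.00000 + 0.00000j
  m=-5: Y*=0.00000 + 0.00000j  Y=-0.28810 - 0.11835j  product 0.00000 - 0.00000j
  m=-4: Y*=0.00000 - 0.00000j  Y=0.07976 - 0.11032j  product -0.00000 - 0.00000j
  m=-3: Y*=-0.00000 + 0.00000j  Y=-0.20293 - 0.23676j  product 0.00000 - 0.00000j
  m=-2: Y*=0.00000 - 0.00000j  Y=0.08368 - 0.04276j  product 0.00000 - 0.00000j
  m=-1: Y*=-0.00232 + 0.00084j  Y=-0.07249 - 0.30117j  product 0.00042 + 0.00064j
  m=+0: Y*=1.16310 + 0.00000j  Y=0.08130 + 0.00000j  product 0.09457 + 0.00000j
  m=+1: Y*=0.00232 + 0.00084j  Y=0.07249 - 0.30117j  product 0.00042 - 0.00064j
  m=+2: Y*=0.00000 + 0.00000j  Y=0.08368 + 0.04276j  product 0.00000 + 0.00000j
  m=+3: Y*=0.00000 + 0.00000j  Y=0.20293 - 0.23676j  product 0.00000 + 0.00000j
  m=+4: Y*=0.00000 + 0.00000j  Y=0.07976 + 0.11032j  product -0.00000 + 0.00000j
  m=+5: Y*=-0.00000 + 0.00000j  Y=0.28810 - 0.11835j  product 0.00000 + 0.00000j
  m=+6: Y*=-0.00000 + 0.00000j  Y=0.03461 + 0.22356j  product -0.00000 - 0.00000j
  m=+7: Y*=-0.00000 + 0.00000j  Y=0.29044 + 0.02405j  product -0.00000 + 0.00000j
  m=+8: Y*=-0.00000 + 0.00000j  Y=-0.14683 + 0.44482j  product -0.00000 - 0.00000j
Accumulated sum 0.09541 - 0.00000j; after 4π/(2l+1) scaling, 0.07053 - 0.00000j ⇒ P_8 = 0.070525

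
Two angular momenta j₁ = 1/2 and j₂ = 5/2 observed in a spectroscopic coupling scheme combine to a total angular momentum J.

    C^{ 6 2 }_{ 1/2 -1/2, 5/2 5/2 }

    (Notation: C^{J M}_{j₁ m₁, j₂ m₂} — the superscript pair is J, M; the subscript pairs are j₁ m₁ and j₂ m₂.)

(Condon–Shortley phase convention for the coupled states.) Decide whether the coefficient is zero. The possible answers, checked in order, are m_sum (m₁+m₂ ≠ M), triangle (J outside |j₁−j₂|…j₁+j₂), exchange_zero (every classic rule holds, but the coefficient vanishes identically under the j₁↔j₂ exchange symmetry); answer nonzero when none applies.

triangle

m-sum: m₁+m₂ = -1/2+5/2 = 2, M = 2  ✓
triangle: need |j₁−j₂| ≤ J ≤ j₁+j₂, i.e. J ∈ [2, 3]; J = 6 is outside ✗ ⇒ coefficient is 0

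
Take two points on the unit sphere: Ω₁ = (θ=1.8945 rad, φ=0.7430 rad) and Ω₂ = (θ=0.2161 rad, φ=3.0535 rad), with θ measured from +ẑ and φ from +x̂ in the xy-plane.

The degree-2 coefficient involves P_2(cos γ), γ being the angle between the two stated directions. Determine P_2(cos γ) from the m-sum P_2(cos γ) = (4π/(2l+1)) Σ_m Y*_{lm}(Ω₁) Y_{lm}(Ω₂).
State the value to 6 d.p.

-0.199333

Term-by-term m-sum for l=2 (normalisation 4π/5 = 2.513274):
  [-2]  conj(Y_{2,-2})(Ω₁) = +0.029405+0.345945i ; Y_{2,-2}(Ω₂) = +0.017485+0.003113i ; Δ = -0.000563+0.006140i
  [-1]  conj(Y_{2,-1})(Ω₁) = -0.171569-0.157604i ; Y_{2,-1}(Ω₂) = -0.161171-0.014235i ; Δ = +0.025408+0.027843i
  [+0]  conj(Y_{2,0})(Ω₁) = -0.219662-0.000000i ; Y_{2,0}(Ω₂) = +0.587281+0.000000i ; Δ = -0.129004-0.000000i
  [+1]  conj(Y_{2,1})(Ω₁) = +0.171569-0.157604i ; Y_{2,1}(Ω₂) = +0.161171-0.014235i ; Δ = +0.025408-0.027843i
  [+2]  conj(Y_{2,2})(Ω₁) = +0.029405-0.345945i ; Y_{2,2}(Ω₂) = +0.017485-0.003113i ; Δ = -0.000563-0.006140i
Σ over m = -0.079312-0.000000i; ×(4π/5) → -0.199333-0.000000i. Real part: -0.199333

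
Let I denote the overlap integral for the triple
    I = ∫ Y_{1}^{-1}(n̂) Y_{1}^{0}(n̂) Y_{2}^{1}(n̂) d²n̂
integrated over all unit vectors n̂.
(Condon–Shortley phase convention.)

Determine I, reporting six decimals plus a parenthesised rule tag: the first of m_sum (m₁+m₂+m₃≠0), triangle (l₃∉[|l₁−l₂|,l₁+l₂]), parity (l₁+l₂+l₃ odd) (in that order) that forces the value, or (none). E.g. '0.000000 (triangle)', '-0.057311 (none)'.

-0.218510 (none)

Rules hold: Σm=0, L=4 even, 0≤2≤2.
N = 3·3·5 = 45
Δ = 0!·2!·2!/5! = 1/30
Racah Σ t=0..0: t=0:+1/1 = 1/1
⇒ 3j(1 1 2; 0 0 0)² = 2/15, sgn +1
Racah Σ t=0..0: t=0:+1/2 = 1/2
⇒ 3j(1 1 2; -1 0 1)² = 1/10, sgn -1
4πI² = N·(3j₀)²·(3jₘ)² = 3/5
I = -1·√(0.6/4π) = -0.21850969
No selection rule forces the value: the integral is nonzero (none).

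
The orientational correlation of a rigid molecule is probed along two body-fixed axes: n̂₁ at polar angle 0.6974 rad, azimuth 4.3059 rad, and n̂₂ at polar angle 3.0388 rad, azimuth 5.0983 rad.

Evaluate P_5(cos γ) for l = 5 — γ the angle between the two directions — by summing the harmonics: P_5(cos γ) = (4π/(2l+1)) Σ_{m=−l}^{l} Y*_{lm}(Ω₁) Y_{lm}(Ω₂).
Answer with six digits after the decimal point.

Summing Y*_{l m}(θ₁,φ₁)·Y_{l m}(θ₂,φ₂) over m ∈ [−5, 5]; prefactor 4π/(2·5+1) = 1.142397:
  m=-5: Y*=-0.045401+0.022587i  Y=+0.000005-0.000002i  product -0.000000+0.000000i
  m=-4: Y*=-0.010552-0.191098i  Y=-0.000004+0.000162i  product +0.000031-0.000001i
  m=-3: Y*=+0.368929+0.135226i  Y=-0.002706-0.001186i  product -0.000838-0.000804i
  m=-2: Y*=-0.280863+0.296799i  Y=+0.025039-0.024369i  product +0.000200+0.014276i
  m=-1: Y*=-0.001932-0.004489i  Y=+0.095345+0.234676i  product +0.000869-0.000881i
  m=+0: Y*=-0.392639-0.000000i  Y=-0.862883+0.000000i  product +0.338802+0.000000i
  m=+1: Y*=+0.001932-0.004489i  Y=-0.095345+0.234676i  product +0.000869+0.000881i
  m=+2: Y*=-0.280863-0.296799i  Y=+0.025039+0.024369i  product +0.000200-0.014276i
  m=+3: Y*=-0.368929+0.135226i  Y=+0.002706-0.001186i  product -0.000838+0.000804i
  m=+4: Y*=-0.010552+0.191098i  Y=-0.000004-0.000162i  product +0.000031+0.000001i
  m=+5: Y*=+0.045401+0.022587i  Y=-0.000005-0.000002i  product -0.000000-0.000000i
Total Σ_m = +0.339325-0.000000i. Multiply by 1.142397: +0.387644-0.000000i. P_5(cos γ) = 0.387644

0.387644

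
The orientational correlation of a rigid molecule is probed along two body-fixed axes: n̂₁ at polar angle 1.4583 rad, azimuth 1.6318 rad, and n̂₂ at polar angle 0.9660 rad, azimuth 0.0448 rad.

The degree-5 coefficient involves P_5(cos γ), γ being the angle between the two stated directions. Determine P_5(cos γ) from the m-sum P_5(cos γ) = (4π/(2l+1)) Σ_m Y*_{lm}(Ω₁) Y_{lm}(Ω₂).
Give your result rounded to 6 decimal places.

Addition theorem: P_5(cos γ) = (4π/11) Σ_m Y*_{lm}(Ω₁) Y_{lm}(Ω₂), m = −5…5:
  m=-5: Y*=-0.135034+0.428892i  Y=+0.170469-0.038837i  product -0.006362+0.078357i
  m=-4: Y*=+0.155879+0.038810i  Y=+0.376033-0.068116i  product +0.061259+0.003976i
  m=-3: Y*=-0.054766+0.295902i  Y=+0.364444-0.049278i  product -0.005378+0.110538i
  m=-2: Y*=+0.179410+0.021999i  Y=-0.019550+0.001756i  product -0.003546-0.000115i
  m=-1: Y*=-0.016044+0.262679i  Y=-0.350384+0.015708i  product +0.001496-0.092290i
  m=+0: Y*=+0.185481-0.000000i  Y=-0.069560+0.000000i  product -0.012902+0.000000i
  m=+1: Y*=+0.016044+0.262679i  Y=+0.350384+0.015708i  product +0.001496+0.092290i
  m=+2: Y*=+0.179410-0.021999i  Y=-0.019550-0.001756i  product -0.003546+0.000115i
  m=+3: Y*=+0.054766+0.295902i  Y=-0.364444-0.049278i  product -0.005378-0.110538i
  m=+4: Y*=+0.155879-0.038810i  Y=+0.376033+0.068116i  product +0.061259-0.003976i
  m=+5: Y*=+0.135034+0.428892i  Y=-0.170469-0.038837i  product -0.006362-0.078357i
Accumulated sum +0.082036-0.000000i; after 4π/(2l+1) scaling, +0.093718-0.000000i ⇒ P_5 = 0.093718

0.093718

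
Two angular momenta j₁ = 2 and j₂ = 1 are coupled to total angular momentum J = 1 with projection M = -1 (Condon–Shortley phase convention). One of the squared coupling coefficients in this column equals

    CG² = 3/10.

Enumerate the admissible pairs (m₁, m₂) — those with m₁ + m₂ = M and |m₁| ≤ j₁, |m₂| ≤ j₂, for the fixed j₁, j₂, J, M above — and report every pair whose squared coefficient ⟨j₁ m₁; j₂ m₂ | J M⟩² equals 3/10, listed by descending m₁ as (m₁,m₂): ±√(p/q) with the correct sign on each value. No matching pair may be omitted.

(-1,0): −√(3/10)

Admissible pairs with m₁+m₂ = M = -1: (-2,1), (-1,0), (0,-1)
  (m₁,m₂)=(0,-1): CG² = 1/10, CG = +√(1/10)
  (m₁,m₂)=(-1,0): CG² = 3/10, CG = −√(3/10)   ← matches the target
  (m₁,m₂)=(-2,1): CG² = 3/5, CG = +√(3/5)
Pairs with CG² = 3/10: (-1,0): −√(3/10)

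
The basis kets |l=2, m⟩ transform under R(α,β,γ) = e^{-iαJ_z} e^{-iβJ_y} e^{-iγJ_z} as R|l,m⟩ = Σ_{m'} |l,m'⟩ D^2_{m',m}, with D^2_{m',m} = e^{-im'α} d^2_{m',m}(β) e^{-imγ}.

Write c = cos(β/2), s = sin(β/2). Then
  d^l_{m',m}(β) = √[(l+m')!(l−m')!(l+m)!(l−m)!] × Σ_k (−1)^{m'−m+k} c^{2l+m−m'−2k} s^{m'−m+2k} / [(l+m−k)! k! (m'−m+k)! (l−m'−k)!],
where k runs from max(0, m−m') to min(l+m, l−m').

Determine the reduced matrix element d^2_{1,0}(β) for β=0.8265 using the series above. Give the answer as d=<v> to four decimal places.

d^2_{1,0}(β=0.8265) via the finite sum:
Half-angle: c=0.915821, s=0.401588. N=√(6·1·2·2)=4.898979
k∈{0,1} keeps every argument non-negative
  k=0: (−1)^1·4.8990/(2)·0.9158^3·0.4016^1 = -0.755592
  k=1: (−1)^2·4.8990/(2)·0.9158^1·0.4016^3 = +0.145287
d^2_{1,0}(0.8265) = -0.755592 +0.145287 = -0.610305

d=-0.6103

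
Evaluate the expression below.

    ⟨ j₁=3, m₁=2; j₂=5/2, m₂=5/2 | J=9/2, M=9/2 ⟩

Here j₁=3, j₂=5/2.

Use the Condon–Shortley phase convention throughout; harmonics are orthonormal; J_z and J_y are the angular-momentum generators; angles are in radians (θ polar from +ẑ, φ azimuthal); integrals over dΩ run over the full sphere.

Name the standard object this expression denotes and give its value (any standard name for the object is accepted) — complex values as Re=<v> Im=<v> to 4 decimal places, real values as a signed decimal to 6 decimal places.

This is a Clebsch–Gordan (vector-coupling) coefficient.
triangle: 1!*5!*4!/11! = 2880/39916800
(j±m)!: 5!*1!*5!*0!*9!*0! = 5225472000
prefactor² = (2J+1)*Δ*N² = 41472000/11
  k=1: −1/(1!*0!*0!*4!*5!*0!) = -1/2880
Σ = -1/2880  ⇒  CG² = 41472000/11*(-1/2880)² = 5/11
CG = −√(5/11) = -0.674200

Clebsch–Gordan coefficient, −√(5/11) ≈ -0.674200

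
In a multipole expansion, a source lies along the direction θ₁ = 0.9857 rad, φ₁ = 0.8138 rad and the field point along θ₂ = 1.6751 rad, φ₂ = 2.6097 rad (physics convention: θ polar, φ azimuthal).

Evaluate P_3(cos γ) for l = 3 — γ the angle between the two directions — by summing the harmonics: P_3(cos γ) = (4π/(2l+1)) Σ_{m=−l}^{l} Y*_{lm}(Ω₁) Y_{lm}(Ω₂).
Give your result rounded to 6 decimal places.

Summing Y*_{l m}(θ₁,φ₁)·Y_{l m}(θ₂,φ₂) over m ∈ [−3, 3]; prefactor 4π/(2·3+1) = 1.795196:
  term(m=-3) = (0.062027, 0.077443)   from Y*(Ω₁)=(-0.184857, 0.155764), Y(Ω₂)=(0.010212, -0.410331)
  term(m=-2) = (0.037172, -0.017966)   from Y*(Ω₁)=(-0.022270, 0.391633), Y(Ω₂)=(-0.051106, -0.092010)
  term(m=-1) = (0.009599, 0.041920)   from Y*(Ω₁)=(0.097149, 0.102830), Y(Ω₂)=(0.262004, 0.154180)
  term(m=+0) = (-0.034792, -0.000000)   from Y*(Ω₁)=(-0.303981, -0.000000), Y(Ω₂)=(0.114454, 0.000000)
  term(m=+1) = (0.009599, -0.041920)   from Y*(Ω₁)=(-0.097149, 0.102830), Y(Ω₂)=(-0.262004, 0.154180)
  term(m=+2) = (0.037172, 0.017966)   from Y*(Ω₁)=(-0.022270, -0.391633), Y(Ω₂)=(-0.051106, 0.092010)
  term(m=+3) = (0.062027, -0.077443)   from Y*(Ω₁)=(0.184857, 0.155764), Y(Ω₂)=(-0.010212, -0.410331)
Σ over m = (0.182805, 0.000000); ×(4π/7) → (0.328171, 0.000000). Real part: 0.328171

0.328171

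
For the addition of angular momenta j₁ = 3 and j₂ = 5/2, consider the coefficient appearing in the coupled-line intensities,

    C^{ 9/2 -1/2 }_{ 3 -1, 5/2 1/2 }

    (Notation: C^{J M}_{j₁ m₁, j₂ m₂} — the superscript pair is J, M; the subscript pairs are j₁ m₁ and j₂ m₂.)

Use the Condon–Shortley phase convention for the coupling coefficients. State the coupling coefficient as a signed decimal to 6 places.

j₁+j₂−J=1  J+j₁−j₂=5  J−j₁+j₂=4  j₁+j₂+J+1=11
(j₁±m₁, j₂±m₂, J±M) = (2,4,3,2,4,5)
P² = 92160/77
sum k=0..1:
  [0] +1/144 = 1/144
  [1] −1/48 = -1/48
S = -1/72
C² = P²·S² = 160/693 ; C = -0.480500

-0.480500  (= −√(160/693))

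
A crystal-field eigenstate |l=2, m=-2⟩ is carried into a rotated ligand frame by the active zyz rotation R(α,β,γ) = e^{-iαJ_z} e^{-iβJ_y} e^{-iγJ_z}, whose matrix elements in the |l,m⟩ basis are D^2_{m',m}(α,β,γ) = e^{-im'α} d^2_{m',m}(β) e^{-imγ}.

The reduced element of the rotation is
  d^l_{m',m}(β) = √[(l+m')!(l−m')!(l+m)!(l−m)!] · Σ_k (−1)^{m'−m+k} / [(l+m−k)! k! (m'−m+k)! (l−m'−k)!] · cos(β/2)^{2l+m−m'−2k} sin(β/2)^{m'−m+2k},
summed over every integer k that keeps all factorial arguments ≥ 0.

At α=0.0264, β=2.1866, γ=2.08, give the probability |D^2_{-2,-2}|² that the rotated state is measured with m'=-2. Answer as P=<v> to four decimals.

First d^2_{-2,-2}(β=2.1866), then the phase factors e^{-i(-2)α} and e^{-i(-2)γ}:
Half-angle: c=0.459557, s=0.888148. N=√(1·24·1·24)=24.000000
k∈{0} keeps every argument non-negative
  k=0: (−1)^0·24.0000/(24)·0.4596^4·0.8881^0 = +0.044602
d^2_{-2,-2}(2.1866) = +0.044602
|D^2_{-2,-2}|² = |d^2_{-2,-2}(β)|² = (+0.044602)² = 0.001989 (the z-rotation phases have unit modulus)

P=0.0020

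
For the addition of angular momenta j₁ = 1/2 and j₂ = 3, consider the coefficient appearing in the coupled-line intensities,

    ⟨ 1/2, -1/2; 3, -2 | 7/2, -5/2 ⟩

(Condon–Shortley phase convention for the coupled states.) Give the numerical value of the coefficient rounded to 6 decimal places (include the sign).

+√(6/7) = +0.925820

j₁+j₂−J=0  J+j₁−j₂=1  J−j₁+j₂=6  j₁+j₂+J+1=8
(j₁±m₁, j₂±m₂, J±M) = (0,1,1,5,1,6)
P² = 86400/7
sum k=0..0:
  [0] +1/120 = 1/120
S = 1/120
C² = P²·S² = 6/7 ; C = +0.925820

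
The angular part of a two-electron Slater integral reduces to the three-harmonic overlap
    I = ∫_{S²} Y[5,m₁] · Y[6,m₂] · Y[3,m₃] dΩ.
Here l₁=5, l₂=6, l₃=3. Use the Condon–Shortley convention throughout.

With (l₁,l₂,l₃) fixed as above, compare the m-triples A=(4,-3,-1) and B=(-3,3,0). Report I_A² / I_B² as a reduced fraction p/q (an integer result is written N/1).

24/1

Same 5,6,3: normalisation and zero-m 3j drop out of the ratio.
A: Δ: 8! 2! 4! / 15! → 1/675675; sum: t=0:+1/241920 t=1:−1/40320 = -1/48384; 3j²(5 6 3; 4 -3 -1) = Δ·Π!·Σ² = 24/1001  (sign -1)
B: Δ: 8! 2! 4! / 15! → 1/675675; sum: t=6:+1/17280 t=7:−1/20160 t=8:+1/483840 = 1/96768; 3j²(5 6 3; -3 3 0) = Δ·Π!·Σ² = 1/1001  (sign -1)
I_A²/I_B² = (24/1001)/(1/1001) = 24/1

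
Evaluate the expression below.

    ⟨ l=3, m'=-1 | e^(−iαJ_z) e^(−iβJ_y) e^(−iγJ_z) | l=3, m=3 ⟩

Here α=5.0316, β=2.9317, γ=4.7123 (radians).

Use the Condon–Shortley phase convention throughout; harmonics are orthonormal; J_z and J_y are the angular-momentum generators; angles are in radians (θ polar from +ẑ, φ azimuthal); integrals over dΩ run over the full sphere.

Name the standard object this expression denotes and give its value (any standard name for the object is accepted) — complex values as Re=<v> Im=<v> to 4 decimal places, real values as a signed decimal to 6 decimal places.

Wigner D-matrix element, Re=-0.0395 Im=-0.0131

This is a Wigner D-matrix element — the rotation-matrix element ⟨l m'| R(α,β,γ) |l m⟩ in the angular-momentum basis.
First d^3_{-1,3}(β=2.9317), then the phase factors e^{-i(-1)α} and e^{-i(3)γ}:
Half-angle: c=0.104754, s=0.994498. N=√(2·24·720·1)=185.903201
k: max(0,(3)−(-1))=4 … min(3+(3),3−(-1))=4
  k=4: (−1)^0·185.9032/(48)·0.1048^2·0.9945^4 = +0.041572
d^3_{-1,3}(2.9317) = +0.041572
Attach z-rotation phases: D = e^{-i(-1)(5.0316)}·(+0.041572)·e^{-i(3)(4.7123)} = -0.039468-0.013057i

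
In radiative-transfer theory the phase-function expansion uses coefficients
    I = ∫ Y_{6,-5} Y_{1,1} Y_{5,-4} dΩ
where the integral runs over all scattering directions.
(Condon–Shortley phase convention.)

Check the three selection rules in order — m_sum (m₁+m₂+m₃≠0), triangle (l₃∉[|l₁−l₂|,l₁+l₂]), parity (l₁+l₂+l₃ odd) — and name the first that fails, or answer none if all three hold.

m_sum

Σmᵢ = -8  ✗
l₃∈[|l₁−l₂|,l₁+l₂]=[5,7], have l₃=5
Σlᵢ = 12 ⇒ even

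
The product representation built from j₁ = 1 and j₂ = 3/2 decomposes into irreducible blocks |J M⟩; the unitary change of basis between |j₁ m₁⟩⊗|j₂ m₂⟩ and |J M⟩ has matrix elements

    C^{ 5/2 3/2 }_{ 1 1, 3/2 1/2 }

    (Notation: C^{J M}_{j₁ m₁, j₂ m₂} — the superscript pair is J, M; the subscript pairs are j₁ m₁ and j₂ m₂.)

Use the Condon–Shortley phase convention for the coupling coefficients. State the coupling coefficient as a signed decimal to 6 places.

triangle: 0!·2!·3!/6! = 12/720
(j±m)!: 2!·0!·2!·1!·4!·1! = 96
prefactor² = (2J+1)·Δ·N² = 48/5
  k=0: +1/(0!·0!·0!·2!·2!·1!) = 1/4
Σ = 1/4  ⇒  CG² = 48/5·(1/4)² = 3/5
CG = +√(3/5) = +0.774597

+0.774597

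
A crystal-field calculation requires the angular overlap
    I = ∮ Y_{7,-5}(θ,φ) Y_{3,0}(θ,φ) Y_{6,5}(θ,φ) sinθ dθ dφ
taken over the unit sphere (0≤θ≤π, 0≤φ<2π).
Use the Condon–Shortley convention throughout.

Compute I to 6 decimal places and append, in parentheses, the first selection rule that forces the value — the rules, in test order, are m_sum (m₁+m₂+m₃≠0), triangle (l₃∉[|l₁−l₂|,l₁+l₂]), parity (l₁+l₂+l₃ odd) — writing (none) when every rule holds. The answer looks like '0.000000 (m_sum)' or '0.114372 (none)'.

Checks pass: Σm=0; 16 even; l₃=6∈[4,10].
(2·7+1)(2·3+1)(2·6+1) = 1365
Δ: 4! 10! 2! / 17! → 1/2042040
sum: t=1:−1/207360 t=2:+1/57600 t=3:−1/207360 = 1/129600
3j²(7 3 6; 0 0 0) = Δ·Π!·Σ² = 168/12155  (sign +1)
sum: t=2:+1/14515200 t=3:−1/4354560 = -1/6220800
3j²(7 3 6; -5 0 5) = Δ·Π!·Σ² = 77/4420  (sign +1)
combine: 4πI² = 1365·168/12155·77/4420 = 6174/18785
take √, sign +1: I = 0.16172337
No selection rule forces the value: the integral is nonzero (none).

0.161723 (none)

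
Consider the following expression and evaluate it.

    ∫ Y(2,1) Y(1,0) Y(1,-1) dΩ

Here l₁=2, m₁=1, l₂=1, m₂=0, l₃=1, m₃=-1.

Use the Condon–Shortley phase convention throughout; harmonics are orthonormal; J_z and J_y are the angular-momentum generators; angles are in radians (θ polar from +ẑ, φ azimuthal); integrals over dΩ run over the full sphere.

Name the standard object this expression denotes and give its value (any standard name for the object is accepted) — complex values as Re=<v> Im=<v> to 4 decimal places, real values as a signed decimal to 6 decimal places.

This is a Gaunt coefficient — the integral of a triple product of spherical harmonics over the sphere.
Rules hold: Σm=0, L=4 even, 1≤1≤3.
N = 5·3·3 = 45
Δ = 2!·2!·0!/5! = 1/30
Racah Σ t=1..1: t=1:−1/1 = -1/1
⇒ 3j(2 1 1; 0 0 0)² = 2/15, sgn +1
Racah Σ t=1..1: t=1:−1/2 = -1/2
⇒ 3j(2 1 1; 1 0 -1)² = 1/10, sgn -1
4πI² = N·(3j₀)²·(3jₘ)² = 3/5
I = -1·√(0.6/4π) = -0.21850969

Gaunt coefficient, -0.218510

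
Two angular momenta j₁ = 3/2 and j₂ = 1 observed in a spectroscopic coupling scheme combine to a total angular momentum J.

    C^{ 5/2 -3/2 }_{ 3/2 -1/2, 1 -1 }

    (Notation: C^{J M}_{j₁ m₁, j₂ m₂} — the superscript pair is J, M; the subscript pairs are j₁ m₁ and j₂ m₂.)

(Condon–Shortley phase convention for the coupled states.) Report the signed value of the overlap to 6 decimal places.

+√(3/5) = +0.774597

j₁+j₂−J=0  J+j₁−j₂=3  J−j₁+j₂=2  j₁+j₂+J+1=6
(j₁±m₁, j₂±m₂, J±M) = (1,2,0,2,1,4)
P² = 48/5
sum k=0..0:
  [0] +1/4 = 1/4
S = 1/4
C² = P²·S² = 3/5 ; C = +0.774597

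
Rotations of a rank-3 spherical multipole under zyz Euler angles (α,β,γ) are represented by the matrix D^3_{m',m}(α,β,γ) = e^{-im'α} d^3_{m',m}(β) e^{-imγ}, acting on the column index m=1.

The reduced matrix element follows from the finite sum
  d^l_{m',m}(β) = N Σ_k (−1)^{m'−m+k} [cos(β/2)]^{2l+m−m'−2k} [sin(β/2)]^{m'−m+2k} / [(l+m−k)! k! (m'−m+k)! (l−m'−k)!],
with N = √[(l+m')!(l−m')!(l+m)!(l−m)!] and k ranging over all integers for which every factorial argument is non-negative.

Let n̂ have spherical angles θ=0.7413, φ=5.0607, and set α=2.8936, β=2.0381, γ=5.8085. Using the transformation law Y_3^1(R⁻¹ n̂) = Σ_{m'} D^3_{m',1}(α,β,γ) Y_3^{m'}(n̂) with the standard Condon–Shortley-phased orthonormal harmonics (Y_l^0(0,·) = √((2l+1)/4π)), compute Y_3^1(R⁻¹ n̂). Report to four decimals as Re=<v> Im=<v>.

Need the full column D^3_{m',1} for m'=−3..3 at α=2.8936, β=2.0381, γ=5.8085.
cos(β/2)=0.524175, sin(β/2)=0.851610
d^3_{-3,1}: single k=4 term ⇒ +0.559709;  D = -0.539537+0.148910i
d^3_{-2,1}: k∈[3..4] ⇒ +0.562578 -0.742474 = -0.179897;  D = -0.179856+0.003832i
d^3_{-1,1}: k∈[2..4] ⇒ +0.328503 -1.156131 +0.381457 = -0.446170;  D = +0.434755+0.100279i
d^3_{0,1}: k∈[1..3] ⇒ +0.116738 -0.924409 +0.813340 = +0.005669;  D = +0.005042+0.002591i
d^3_{1,1}: k∈[0..2] ⇒ +0.020742 -0.438004 +0.867098 = +0.449836;  D = -0.337394-0.297520i
d^3_{2,1}: k∈[0..1] ⇒ -0.106567 +0.562578 = +0.456010;  D = +0.257530+0.376329i
d^3_{3,1}: single k=0 term ⇒ +0.212048;  D = -0.073135-0.199036i
Y_3^{m'}(θ=0.7413,φ=5.0607) and Σ D·Y over m':
  (-0.5395+0.1489i)·(-0.1111-0.0645i)  (-0.1799+0.0038i)·(-0.2636+0.2205i)  (+0.4348+0.1003i)·(+0.1281+0.3529i)  (+0.0050+0.0026i)·(-0.0770+0.0000i)  (-0.3374-0.2975i)·(-0.1281+0.3529i)  (+0.2575+0.3763i)·(-0.2636-0.2205i)  (-0.0731-0.1990i)·(+0.1111-0.0645i)
Y_3^1(R⁻¹ n̂) = +0.278397-0.110707i

Re=0.2784 Im=-0.1107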